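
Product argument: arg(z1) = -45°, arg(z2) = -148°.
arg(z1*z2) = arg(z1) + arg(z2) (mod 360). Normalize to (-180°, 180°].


arg(z1*z2) = -45° - 148° = -193°
Normalized to (-180°, 180°]: 167°

167°


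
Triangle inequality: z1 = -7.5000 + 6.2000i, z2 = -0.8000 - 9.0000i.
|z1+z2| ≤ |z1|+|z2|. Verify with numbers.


|z1| = sqrt((-7.5)^2 + 6.2^2) = sqrt(94.69) = 9.7309
|z2| = sqrt((-0.8)^2 + (-9)^2) = sqrt(81.64) = 9.0355
z1+z2 = -8.3000 - 2.8000i
|z1+z2| = sqrt(76.73) = 8.7596
|z1|+|z2| = 9.7309 + 9.0355 = 18.7664

|z1+z2| = 8.7596 ≤ |z1|+|z2| = 18.7664 (verified)


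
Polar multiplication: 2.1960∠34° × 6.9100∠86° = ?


r = 2.1960 * 6.9100 = 15.1744
theta = 34° + 86° = 120° = 120° (mod 360)

15.1744 cis(120°)


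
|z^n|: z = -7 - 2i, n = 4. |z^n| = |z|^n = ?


|z| = sqrt(49+4) = sqrt(53) = 7.2801
|z^4| = |z|^4 = (sqrt(53))^4 = 53^2 = 2809

|z^4| = 2809


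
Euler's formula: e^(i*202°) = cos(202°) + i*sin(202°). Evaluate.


cos(202°) = -0.9272
sin(202°) = -0.3746

e^(i*202°) = -0.9272 - 0.3746i


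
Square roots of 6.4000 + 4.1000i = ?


|z| = sqrt(40.96+16.81) = 7.6007
sqrt((|z|+a)/2) = sqrt((7.6007+6.4)/2) = sqrt(7.0003) = 2.6458
sqrt((|z|-a)/2) = sqrt((7.6007-6.4)/2) = sqrt(0.6003) = 0.7748

±(2.6458 + 0.7748i) i.e. 2.6458 + 0.7748i and -2.6458 - 0.7748i


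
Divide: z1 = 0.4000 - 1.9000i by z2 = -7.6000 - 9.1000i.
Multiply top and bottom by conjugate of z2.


Conjugate of z2 = -7.6000 + 9.1000i
Numerator: (0.4000 - 1.9000i)(-7.6000 + 9.1000i) = 14.2500 + 18.0800i
Denominator: (-7.6)^2 + (-9.1)^2 = 140.57
Result = (14.2500 + 18.0800i)/140.57

0.1014 + 0.1286i


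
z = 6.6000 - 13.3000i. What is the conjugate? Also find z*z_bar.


z_bar = 6.6000 + 13.3000i
z*z_bar = 6.6^2 + (-13.3)^2 = 43.56 + 176.89 = 220.45

z_bar = 6.6000 + 13.3000i, z*z_bar = 220.45


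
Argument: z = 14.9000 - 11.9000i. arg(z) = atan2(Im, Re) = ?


Re = 14.9, Im = -11.9
arg = atan2(-11.9, 14.9) = -38.6129 degrees

arg(z) = -38.6129 degrees


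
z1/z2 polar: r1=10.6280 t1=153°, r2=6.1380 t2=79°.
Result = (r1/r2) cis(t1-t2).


r = 10.6280 / 6.1380 = 1.7315
theta = 153° - 79° = 74° = 74° (mod 360)

1.7315 cis(74°)


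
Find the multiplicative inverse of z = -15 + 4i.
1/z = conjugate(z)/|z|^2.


|z|^2 = 225+16 = 241
1/z = (-15 - 4i)/241

1/z = -0.0622 - 0.0166i


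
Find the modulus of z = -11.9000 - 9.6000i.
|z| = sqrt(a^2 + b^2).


|z| = sqrt((-11.9)^2 + (-9.6)^2) = sqrt(141.61 + 92.16) = sqrt(233.77) = 15.2895

|z| = 15.2895


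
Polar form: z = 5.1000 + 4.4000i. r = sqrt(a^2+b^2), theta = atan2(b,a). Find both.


r = sqrt(26.01+19.36) = sqrt(45.37) = 6.7357
theta = atan2(4.4, 5.1) = 40.7858 degrees

r = 6.7357, theta = 40.7858 degrees


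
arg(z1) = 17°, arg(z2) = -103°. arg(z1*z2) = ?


arg(z1*z2) = 17° - 103° = -86°
Normalized to (-180°, 180°]: -86°

-86°


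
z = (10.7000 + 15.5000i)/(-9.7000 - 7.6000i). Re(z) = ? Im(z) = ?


Multiply by conjugate: (10.7000 + 15.5000i)(-9.7000 + 7.6000i) / ((-9.7)^2 + (-7.6)^2)
Numerator real = 10.7*(-9.7) + 15.5*(-7.6) = -221.59
Numerator imag = 15.5*(-9.7) - 10.7*(-7.6) = -69.03
Denominator = 151.85
Re(z) = -221.59/151.85 = -1.4593
Im(z) = -69.03/151.85 = -0.4546

Re(z) = -1.4593, Im(z) = -0.4546


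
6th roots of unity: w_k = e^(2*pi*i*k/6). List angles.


The 6th roots of unity are cis(360k/6°) for k=0..5
Angle step = 360/6 = 60°
Primitive root: cis(60°)
Primitive root = 0.5000 + 0.8660i

6 roots at angles: 0°, 60°, 120°, 180°, 240°, 300°


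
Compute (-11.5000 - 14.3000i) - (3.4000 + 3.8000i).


Real: -11.5 - 3.4 = -14.9
Imag: -14.3 - 3.8 = -18.1

-14.9000 - 18.1000i


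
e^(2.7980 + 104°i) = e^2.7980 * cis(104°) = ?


e^2.7980 = 16.4118
cos(104°) = -0.241922
sin(104°) = 0.970296
Real = 16.4118*(-0.241922) = -3.9704
Imag = 16.4118*0.970296 = 15.9243

-3.9704 + 15.9243i


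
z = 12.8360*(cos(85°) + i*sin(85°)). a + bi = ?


a = 12.8360*cos(85°) = 12.8360*0.087156 = 1.1187
b = 12.8360*sin(85°) = 12.8360*0.9962 = 12.7872

1.1187 + 12.7872i


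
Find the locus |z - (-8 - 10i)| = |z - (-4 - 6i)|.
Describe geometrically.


Equal distances means the locus is the perpendicular bisector of z1 and z2.
Midpoint = ((-8+(-4))/2, (-10+(-6))/2) = (-6.0000, -8.0000)

Perpendicular bisector through (-6.0000, -8.0000)


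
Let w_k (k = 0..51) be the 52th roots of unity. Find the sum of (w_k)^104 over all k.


The roots are w_k = w^k with w = e^(2*pi*i/52), and (w^k)^104 = (w^104)^k.
So S = 1 + u + u^2 + ... + u^(51) with u = w^104.
104 = 2*52 + 0, so 104 is a multiple of 52 and u = (w^52)^2 = 1.
Every one of the 52 terms equals 1: S = 52

S = 52


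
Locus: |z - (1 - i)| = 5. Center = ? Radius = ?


|z - z0| = r is a circle with center z0 and radius r.
Center = (1, -1), radius = 5

Circle with center (1, -1) and radius 5


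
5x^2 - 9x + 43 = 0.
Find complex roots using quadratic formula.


disc = (-9)^2 - 4*5*43 = 81 - 860 = -779
sqrt(|disc|) = sqrt(779) = 27.9106
Real part = 9/(2*5) = 0.9000
Imag part = 27.9106/(2*5) = 2.7911

0.9000 ± 2.7911i


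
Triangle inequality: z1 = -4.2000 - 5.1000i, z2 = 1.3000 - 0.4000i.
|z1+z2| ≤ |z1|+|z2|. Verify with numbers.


|z1| = sqrt((-4.2)^2 + (-5.1)^2) = sqrt(43.65) = 6.6068
|z2| = sqrt(1.3^2 + (-0.4)^2) = sqrt(1.85) = 1.3601
z1+z2 = -2.9000 - 5.5000i
|z1+z2| = sqrt(38.66) = 6.2177
|z1|+|z2| = 6.6068 + 1.3601 = 7.9669

|z1+z2| = 6.2177 ≤ |z1|+|z2| = 7.9669 (verified)


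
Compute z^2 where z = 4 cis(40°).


r^2 = 4^2 = 16
n*theta = 2*40° = 80° = 80° (mod 360)
a = 16*cos(80°) = 2.7784
b = 16*sin(80°) = 15.7569

16 cis(80°) = 2.7784 + 15.7569i


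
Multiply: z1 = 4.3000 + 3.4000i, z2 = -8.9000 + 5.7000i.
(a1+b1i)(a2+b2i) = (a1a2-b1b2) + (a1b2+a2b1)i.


Real = 4.3*(-8.9) - 3.4*5.7 = -38.27 - 19.38 = -57.65
Imag = 4.3*5.7 - (8.9)*3.4 = 24.51 - (30.26) = -5.75

-57.6500 - 5.7500i


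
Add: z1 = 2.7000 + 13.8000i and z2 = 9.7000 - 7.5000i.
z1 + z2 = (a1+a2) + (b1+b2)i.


Real: 2.7 + 9.7 = 12.4
Imag: 13.8 - 7.5 = 6.3

12.4000 + 6.3000i


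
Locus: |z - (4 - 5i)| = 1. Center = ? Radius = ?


|z - z0| = r is a circle with center z0 and radius r.
Center = (4, -5), radius = 1

Circle with center (4, -5) and radius 1


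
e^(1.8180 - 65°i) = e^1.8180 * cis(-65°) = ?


e^1.8180 = 6.1595
cos(-65°) = 0.42262
sin(-65°) = -0.9063
Real = 6.1595*0.42262 = 2.6031
Imag = 6.1595*(-0.9063) = -5.5824

2.6031 - 5.5824i


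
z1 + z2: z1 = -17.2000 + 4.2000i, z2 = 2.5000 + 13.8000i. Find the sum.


Real: -17.2 + 2.5 = -14.7
Imag: 4.2 + 13.8 = 18

-14.7000 + 18.0000i


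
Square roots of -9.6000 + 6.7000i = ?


|z| = sqrt(92.16+44.89) = 11.7068
sqrt((|z|+a)/2) = sqrt((11.7068+(-9.6))/2) = sqrt(1.0534) = 1.0264
sqrt((|z|-a)/2) = sqrt((11.7068-(-9.6))/2) = sqrt(10.6534) = 3.2640

±(1.0264 + 3.2640i) i.e. 1.0264 + 3.2640i and -1.0264 - 3.2640i


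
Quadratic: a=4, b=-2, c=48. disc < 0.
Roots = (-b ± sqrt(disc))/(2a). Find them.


disc = (-2)^2 - 4*4*48 = 4 - 768 = -764
sqrt(|disc|) = sqrt(764) = 27.6405
Real part = 2/(2*4) = 0.2500
Imag part = 27.6405/(2*4) = 3.4551

0.2500 ± 3.4551i


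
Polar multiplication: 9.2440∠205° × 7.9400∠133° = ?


r = 9.2440 * 7.9400 = 73.3974
theta = 205° + 133° = 338° = 338° (mod 360)

73.3974 cis(338°)


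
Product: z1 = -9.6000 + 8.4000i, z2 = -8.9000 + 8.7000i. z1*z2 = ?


Real = -9.6*(-8.9) - 8.4*8.7 = 85.44 - 73.08 = 12.36
Imag = -9.6*8.7 - (8.9)*8.4 = -83.52 - (74.76) = -158.28

12.3600 - 158.2800i


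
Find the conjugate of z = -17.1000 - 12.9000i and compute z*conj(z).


z_bar = -17.1000 + 12.9000i
z*z_bar = (-17.1)^2 + (-12.9)^2 = 292.41 + 166.41 = 458.82

z_bar = -17.1000 + 12.9000i, z*z_bar = 458.82


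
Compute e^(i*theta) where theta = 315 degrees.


cos(315°) = 0.7071
sin(315°) = -0.7071

e^(i*315°) = 0.7071 - 0.7071i


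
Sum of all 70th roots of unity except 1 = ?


With w = e^(2*pi*i/70), all 70 of the 70th roots of unity w^0 = 1, w, ..., w^(69) sum to 0: 1 + w + ... + w^(69) = (1 - w^70)/(1 - w) = 0 since w^70 = 1, w ≠ 1.
Removing the root 1: w + w^2 + ... + w^(69) = 0 - 1 = -1

Sum = -1


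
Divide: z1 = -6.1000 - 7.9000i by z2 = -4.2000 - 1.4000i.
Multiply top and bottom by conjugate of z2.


Conjugate of z2 = -4.2000 + 1.4000i
Numerator: (-6.1000 - 7.9000i)(-4.2000 + 1.4000i) = 36.6800 + 24.6400i
Denominator: (-4.2)^2 + (-1.4)^2 = 19.6
Result = (36.6800 + 24.6400i)/19.6

1.8714 + 1.2571i


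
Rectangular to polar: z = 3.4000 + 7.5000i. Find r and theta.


r = sqrt(11.56+56.25) = sqrt(67.81) = 8.2347
theta = atan2(7.5, 3.4) = 65.6136 degrees

r = 8.2347, theta = 65.6136 degrees


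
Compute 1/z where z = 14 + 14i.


|z|^2 = 196+196 = 392
1/z = (14 - 14i)/392

1/z = 0.0357 - 0.0357i


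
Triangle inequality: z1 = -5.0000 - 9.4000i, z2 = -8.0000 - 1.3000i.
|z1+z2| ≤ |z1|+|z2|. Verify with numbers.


|z1| = sqrt((-5)^2 + (-9.4)^2) = sqrt(113.36) = 10.6471
|z2| = sqrt((-8)^2 + (-1.3)^2) = sqrt(65.69) = 8.1049
z1+z2 = -13.0000 - 10.7000i
|z1+z2| = sqrt(283.49) = 16.8372
|z1|+|z2| = 10.6471 + 8.1049 = 18.7520

|z1+z2| = 16.8372 ≤ |z1|+|z2| = 18.7520 (verified)


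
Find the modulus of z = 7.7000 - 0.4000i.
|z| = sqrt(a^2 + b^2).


|z| = sqrt(7.7^2 + (-0.4)^2) = sqrt(59.29 + 0.16) = sqrt(59.45) = 7.7104

|z| = 7.7104


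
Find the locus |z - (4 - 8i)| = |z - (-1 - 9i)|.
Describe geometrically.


Equal distances means the locus is the perpendicular bisector of z1 and z2.
Midpoint = ((4+(-1))/2, (-8+(-9))/2) = (1.5000, -8.5000)

Perpendicular bisector through (1.5000, -8.5000)


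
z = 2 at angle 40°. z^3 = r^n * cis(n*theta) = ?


r^3 = 2^3 = 8
n*theta = 3*40° = 120° = 120° (mod 360)
a = 8*cos(120°) = -4.0000
b = 8*sin(120°) = 6.9282

8 cis(120°) = -4.0000 + 6.9282i


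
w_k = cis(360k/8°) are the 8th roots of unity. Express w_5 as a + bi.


Angle = 360*5/8 = 225°
a = cos(225°) = -0.7071
b = sin(225°) = -0.7071

-0.7071 - 0.7071i


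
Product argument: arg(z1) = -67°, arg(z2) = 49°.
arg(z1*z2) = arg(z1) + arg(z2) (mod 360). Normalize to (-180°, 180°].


arg(z1*z2) = -67° + 49° = -18°
Normalized to (-180°, 180°]: -18°

-18°


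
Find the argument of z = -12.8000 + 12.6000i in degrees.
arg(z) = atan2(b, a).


Re = -12.8, Im = 12.6
arg = atan2(12.6, -12.8) = 135.4511 degrees

arg(z) = 135.4511 degrees


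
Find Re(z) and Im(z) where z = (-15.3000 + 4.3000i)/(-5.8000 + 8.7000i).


Multiply by conjugate: (-15.3000 + 4.3000i)(-5.8000 - 8.7000i) / ((-5.8)^2 + 8.7^2)
Numerator real = -15.3*(-5.8) + 4.3*8.7 = 126.15
Numerator imag = 4.3*(-5.8) - (-15.3)*8.7 = 108.17
Denominator = 109.33
Re(z) = 126.15/109.33 = 1.1538
Im(z) = 108.17/109.33 = 0.9894

Re(z) = 1.1538, Im(z) = 0.9894


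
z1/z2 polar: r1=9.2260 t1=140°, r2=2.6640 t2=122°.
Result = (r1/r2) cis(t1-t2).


r = 9.2260 / 2.6640 = 3.4632
theta = 140° - 122° = 18° = 18° (mod 360)

3.4632 cis(18°)


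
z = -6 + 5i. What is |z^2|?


|z| = sqrt(36+25) = sqrt(61) = 7.8102
|z^2| = |z|^2 = (sqrt(61))^2 = 61

|z^2| = 61


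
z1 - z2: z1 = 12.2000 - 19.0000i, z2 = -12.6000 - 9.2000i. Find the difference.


Real: 12.2 + 12.6 = 24.8
Imag: -19 + 9.2 = -9.8

24.8000 - 9.8000i


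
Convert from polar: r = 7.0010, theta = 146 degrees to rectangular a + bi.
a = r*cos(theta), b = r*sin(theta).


a = 7.0010*cos(146°) = 7.0010*(-0.82904) = -5.8041
b = 7.0010*sin(146°) = 7.0010*0.55919 = 3.9149

-5.8041 + 3.9149i


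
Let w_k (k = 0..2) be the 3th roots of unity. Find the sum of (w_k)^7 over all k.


The roots are w_k = w^k with w = e^(2*pi*i/3), and (w^k)^7 = (w^7)^k.
So S = 1 + u + u^2 + ... + u^(2) with u = w^7.
7 = 2*3 + 1, so 7 is not a multiple of 3: u = (w^3)^2 * w^1 = w^1 ≠ 1 (w is a primitive 3th root), while u^3 = (w^3)^7 = 1.
Geometric series: S = (1 - u^3)/(1 - u) = (1 - 1)/(1 - u) = 0

S = 0


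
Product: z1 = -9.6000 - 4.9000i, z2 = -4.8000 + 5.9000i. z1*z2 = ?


Real = -9.6*(-4.8) - (-4.9)*5.9 = 46.08 - (-28.91) = 74.99
Imag = -9.6*5.9 - (4.8)*(-4.9) = -56.64 + 23.52 = -33.12

74.9900 - 33.1200i


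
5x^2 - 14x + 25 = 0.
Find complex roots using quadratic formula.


disc = (-14)^2 - 4*5*25 = 196 - 500 = -304
sqrt(|disc|) = sqrt(304) = 17.4356
Real part = 14/(2*5) = 1.4000
Imag part = 17.4356/(2*5) = 1.7436

1.4000 ± 1.7436i


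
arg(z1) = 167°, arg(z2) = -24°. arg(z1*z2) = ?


arg(z1*z2) = 167° - 24° = 143°
Normalized to (-180°, 180°]: 143°

143°


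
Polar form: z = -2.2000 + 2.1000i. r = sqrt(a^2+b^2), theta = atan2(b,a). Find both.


r = sqrt(4.84+4.41) = sqrt(9.25) = 3.0414
theta = atan2(2.1, -2.2) = 136.3322 degrees

r = 3.0414, theta = 136.3322 degrees


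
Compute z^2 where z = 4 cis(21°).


r^2 = 4^2 = 16
n*theta = 2*21° = 42° = 42° (mod 360)
a = 16*cos(42°) = 11.8903
b = 16*sin(42°) = 10.7061

16 cis(42°) = 11.8903 + 10.7061i


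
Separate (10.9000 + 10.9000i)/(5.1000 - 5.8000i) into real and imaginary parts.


Multiply by conjugate: (10.9000 + 10.9000i)(5.1000 + 5.8000i) / (5.1^2 + (-5.8)^2)
Numerator real = 10.9*5.1 + 10.9*(-5.8) = -7.63
Numerator imag = 10.9*5.1 - 10.9*(-5.8) = 118.81
Denominator = 59.65
Re(z) = -7.63/59.65 = -0.1279
Im(z) = 118.81/59.65 = 1.9918

Re(z) = -0.1279, Im(z) = 1.9918


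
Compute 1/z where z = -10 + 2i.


|z|^2 = 100+4 = 104
1/z = (-10 - 2i)/104

1/z = -0.0962 - 0.0192i


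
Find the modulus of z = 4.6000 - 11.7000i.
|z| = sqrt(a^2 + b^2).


|z| = sqrt(4.6^2 + (-11.7)^2) = sqrt(21.16 + 136.89) = sqrt(158.05) = 12.5718

|z| = 12.5718


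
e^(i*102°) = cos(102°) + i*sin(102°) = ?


cos(102°) = -0.2079
sin(102°) = 0.9781

e^(i*102°) = -0.2079 + 0.9781i


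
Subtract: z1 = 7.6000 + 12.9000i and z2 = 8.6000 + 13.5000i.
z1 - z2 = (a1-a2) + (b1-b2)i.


Real: 7.6 - 8.6 = -1
Imag: 12.9 - 13.5 = -0.6

-1.0000 - 0.6000i


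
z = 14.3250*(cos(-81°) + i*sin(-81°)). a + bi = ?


a = 14.3250*cos(-81°) = 14.3250*0.15643 = 2.2409
b = 14.3250*sin(-81°) = 14.3250*(-0.987688) = -14.1486

2.2409 - 14.1486i


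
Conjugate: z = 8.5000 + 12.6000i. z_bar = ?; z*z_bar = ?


z_bar = 8.5000 - 12.6000i
z*z_bar = 8.5^2 + 12.6^2 = 72.25 + 158.76 = 231.01

z_bar = 8.5000 - 12.6000i, z*z_bar = 231.01


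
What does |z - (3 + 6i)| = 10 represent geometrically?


|z - z0| = r is a circle with center z0 and radius r.
Center = (3, 6), radius = 10

Circle with center (3, 6) and radius 10


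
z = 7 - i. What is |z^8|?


|z| = sqrt(49+1) = sqrt(50) = 7.0711
|z^8| = |z|^8 = (sqrt(50))^8 = 50^4 = 6250000

|z^8| = 6250000


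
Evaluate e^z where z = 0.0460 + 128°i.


e^0.0460 = 1.04707
cos(128°) = -0.61566
sin(128°) = 0.788
Real = 1.04707*(-0.61566) = -0.6446
Imag = 1.04707*0.788 = 0.8251

-0.6446 + 0.8251i


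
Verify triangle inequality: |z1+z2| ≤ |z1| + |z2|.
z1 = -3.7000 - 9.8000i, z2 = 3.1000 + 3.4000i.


|z1| = sqrt((-3.7)^2 + (-9.8)^2) = sqrt(109.73) = 10.4752
|z2| = sqrt(3.1^2 + 3.4^2) = sqrt(21.17) = 4.6011
z1+z2 = -0.6000 - 6.4000i
|z1+z2| = sqrt(41.32) = 6.4281
|z1|+|z2| = 10.4752 + 4.6011 = 15.0763

|z1+z2| = 6.4281 ≤ |z1|+|z2| = 15.0763 (verified)


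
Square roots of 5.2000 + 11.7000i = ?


|z| = sqrt(27.04+136.89) = 12.8035
sqrt((|z|+a)/2) = sqrt((12.8035+5.2)/2) = sqrt(9.0018) = 3.0003
sqrt((|z|-a)/2) = sqrt((12.8035-5.2)/2) = sqrt(3.8018) = 1.9498

±(3.0003 + 1.9498i) i.e. 3.0003 + 1.9498i and -3.0003 - 1.9498i


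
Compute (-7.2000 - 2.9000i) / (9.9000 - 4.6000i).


Conjugate of z2 = 9.9000 + 4.6000i
Numerator: (-7.2000 - 2.9000i)(9.9000 + 4.6000i) = -57.9400 - 61.8300i
Denominator: 9.9^2 + (-4.6)^2 = 119.17
Result = (-57.9400 - 61.8300i)/119.17

-0.4862 - 0.5188i


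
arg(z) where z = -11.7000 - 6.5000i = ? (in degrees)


Re = -11.7, Im = -6.5
arg = atan2(-6.5, -11.7) = -150.9454 degrees

arg(z) = -150.9454 degrees


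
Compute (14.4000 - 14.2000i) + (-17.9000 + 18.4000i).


Real: 14.4 - 17.9 = -3.5
Imag: -14.2 + 18.4 = 4.2

-3.5000 + 4.2000i


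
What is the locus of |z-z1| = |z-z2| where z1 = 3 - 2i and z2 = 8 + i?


Equal distances means the locus is the perpendicular bisector of z1 and z2.
Midpoint = ((3+8)/2, (-2+1)/2) = (5.5000, -0.5000)

Perpendicular bisector through (5.5000, -0.5000)


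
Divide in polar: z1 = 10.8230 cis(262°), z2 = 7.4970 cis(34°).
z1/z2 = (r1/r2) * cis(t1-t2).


r = 10.8230 / 7.4970 = 1.4436
theta = 262° - 34° = 228° = 228° (mod 360)

1.4436 cis(228°)


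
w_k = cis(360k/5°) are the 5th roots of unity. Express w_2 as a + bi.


Angle = 360*2/5 = 144°
a = cos(144°) = -0.8090
b = sin(144°) = 0.5878

-0.8090 + 0.5878i


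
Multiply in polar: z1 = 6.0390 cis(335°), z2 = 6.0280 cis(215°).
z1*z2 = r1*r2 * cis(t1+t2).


r = 6.0390 * 6.0280 = 36.4031
theta = 335° + 215° = 550° = 190° (mod 360)

36.4031 cis(190°)


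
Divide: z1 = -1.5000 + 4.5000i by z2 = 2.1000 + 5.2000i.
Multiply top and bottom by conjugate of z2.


Conjugate of z2 = 2.1000 - 5.2000i
Numerator: (-1.5000 + 4.5000i)(2.1000 - 5.2000i) = 20.2500 + 17.2500i
Denominator: 2.1^2 + 5.2^2 = 31.45
Result = (20.2500 + 17.2500i)/31.45

0.6439 + 0.5485i


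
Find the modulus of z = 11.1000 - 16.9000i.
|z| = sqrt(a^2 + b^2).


|z| = sqrt(11.1^2 + (-16.9)^2) = sqrt(123.21 + 285.61) = sqrt(408.82) = 20.2193

|z| = 20.2193


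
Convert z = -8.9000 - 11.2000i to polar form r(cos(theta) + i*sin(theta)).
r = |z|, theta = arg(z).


r = sqrt(79.21+125.44) = sqrt(204.65) = 14.3056
theta = atan2(-11.2, -8.9) = -128.4722 degrees

r = 14.3056, theta = -128.4722 degrees


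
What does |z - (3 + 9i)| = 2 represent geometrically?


|z - z0| = r is a circle with center z0 and radius r.
Center = (3, 9), radius = 2

Circle with center (3, 9) and radius 2


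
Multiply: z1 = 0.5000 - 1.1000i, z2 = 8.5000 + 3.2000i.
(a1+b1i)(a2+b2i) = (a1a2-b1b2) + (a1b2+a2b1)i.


Real = 0.5*8.5 - (-1.1)*3.2 = 4.25 - (-3.52) = 7.77
Imag = 0.5*3.2 + 8.5*(-1.1) = 1.6 - (9.35) = -7.75

7.7700 - 7.7500i


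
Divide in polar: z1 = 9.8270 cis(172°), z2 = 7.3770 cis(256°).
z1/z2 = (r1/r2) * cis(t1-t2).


r = 9.8270 / 7.3770 = 1.3321
theta = 172° - 256° = -84° = 276° (mod 360)

1.3321 cis(276°)


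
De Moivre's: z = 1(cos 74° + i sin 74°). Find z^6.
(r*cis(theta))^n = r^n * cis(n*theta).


r^6 = 1^6 = 1
n*theta = 6*74° = 444° = 84° (mod 360)
a = 1*cos(84°) = 0.1045
b = 1*sin(84°) = 0.9945

1 cis(84°) = 0.1045 + 0.9945i


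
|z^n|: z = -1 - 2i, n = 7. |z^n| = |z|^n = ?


|z| = sqrt(1+4) = sqrt(5) = 2.2361
|z^7| = |z|^7 = (sqrt(5))^7 = 5^3 * sqrt(5) = 125*sqrt(5)

|z^7| = 125*sqrt(5) ≈ 279.5085


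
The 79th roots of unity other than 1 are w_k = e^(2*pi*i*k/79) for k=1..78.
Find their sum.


With w = e^(2*pi*i/79), all 79 of the 79th roots of unity w^0 = 1, w, ..., w^(78) sum to 0: 1 + w + ... + w^(78) = (1 - w^79)/(1 - w) = 0 since w^79 = 1, w ≠ 1.
Removing the root 1: w + w^2 + ... + w^(78) = 0 - 1 = -1

Sum = -1


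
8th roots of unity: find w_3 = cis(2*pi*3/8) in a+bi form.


Angle = 360*3/8 = 135°
a = cos(135°) = -0.7071
b = sin(135°) = 0.7071

-0.7071 + 0.7071i


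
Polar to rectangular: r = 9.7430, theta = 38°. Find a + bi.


a = 9.7430*cos(38°) = 9.7430*0.78801 = 7.6776
b = 9.7430*sin(38°) = 9.7430*0.61566 = 5.9984

7.6776 + 5.9984i


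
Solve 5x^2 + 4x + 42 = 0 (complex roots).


disc = 4^2 - 4*5*42 = 16 - 840 = -824
sqrt(|disc|) = sqrt(824) = 28.7054
Real part = -4/(2*5) = -0.4000
Imag part = 28.7054/(2*5) = 2.8705

-0.4000 ± 2.8705i


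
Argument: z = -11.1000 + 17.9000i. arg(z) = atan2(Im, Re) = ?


Re = -11.1, Im = 17.9
arg = atan2(17.9, -11.1) = 121.8035 degrees

arg(z) = 121.8035 degrees


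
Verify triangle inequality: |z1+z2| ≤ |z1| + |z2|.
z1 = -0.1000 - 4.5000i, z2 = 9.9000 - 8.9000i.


|z1| = sqrt((-0.1)^2 + (-4.5)^2) = sqrt(20.26) = 4.5011
|z2| = sqrt(9.9^2 + (-8.9)^2) = sqrt(177.22) = 13.3124
z1+z2 = 9.8000 - 13.4000i
|z1+z2| = sqrt(275.6) = 16.6012
|z1|+|z2| = 4.5011 + 13.3124 = 17.8135

|z1+z2| = 16.6012 ≤ |z1|+|z2| = 17.8135 (verified)


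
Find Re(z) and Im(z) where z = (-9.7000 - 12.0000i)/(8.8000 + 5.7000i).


Multiply by conjugate: (-9.7000 - 12.0000i)(8.8000 - 5.7000i) / (8.8^2 + 5.7^2)
Numerator real = -9.7*8.8 - (12)*5.7 = -153.76
Numerator imag = -12*8.8 - (-9.7)*5.7 = -50.31
Denominator = 109.93
Re(z) = -153.76/109.93 = -1.3987
Im(z) = -50.31/109.93 = -0.4577

Re(z) = -1.3987, Im(z) = -0.4577


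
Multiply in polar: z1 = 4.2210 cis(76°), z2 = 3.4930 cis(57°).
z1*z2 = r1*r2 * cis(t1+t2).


r = 4.2210 * 3.4930 = 14.7440
theta = 76° + 57° = 133° = 133° (mod 360)

14.7440 cis(133°)


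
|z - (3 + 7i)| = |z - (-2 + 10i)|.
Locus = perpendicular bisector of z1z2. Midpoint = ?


Equal distances means the locus is the perpendicular bisector of z1 and z2.
Midpoint = ((3+(-2))/2, (7+10)/2) = (0.5000, 8.5000)

Perpendicular bisector through (0.5000, 8.5000)


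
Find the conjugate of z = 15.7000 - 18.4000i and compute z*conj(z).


z_bar = 15.7000 + 18.4000i
z*z_bar = 15.7^2 + (-18.4)^2 = 246.49 + 338.56 = 585.05

z_bar = 15.7000 + 18.4000i, z*z_bar = 585.05


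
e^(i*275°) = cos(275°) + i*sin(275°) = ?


cos(275°) = 0.0872
sin(275°) = -0.9962

e^(i*275°) = 0.0872 - 0.9962i


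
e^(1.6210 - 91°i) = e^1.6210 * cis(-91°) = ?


e^1.6210 = 5.05815
cos(-91°) = -0.01745
sin(-91°) = -0.99985
Real = 5.05815*(-0.01745) = -0.0883
Imag = 5.05815*(-0.99985) = -5.0574

-0.0883 - 5.0574i


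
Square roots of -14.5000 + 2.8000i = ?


|z| = sqrt(210.25+7.84) = 14.7679
sqrt((|z|+a)/2) = sqrt((14.7679+(-14.5))/2) = sqrt(0.1339) = 0.3660
sqrt((|z|-a)/2) = sqrt((14.7679-(-14.5))/2) = sqrt(14.6339) = 3.8254

±(0.3660 + 3.8254i) i.e. 0.3660 + 3.8254i and -0.3660 - 3.8254i


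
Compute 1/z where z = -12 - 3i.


|z|^2 = 144+9 = 153
1/z = (-12 + 3i)/153

1/z = -0.0784 + 0.0196i


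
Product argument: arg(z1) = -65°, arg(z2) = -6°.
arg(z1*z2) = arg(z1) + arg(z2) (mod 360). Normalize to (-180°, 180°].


arg(z1*z2) = -65° - 6° = -71°
Normalized to (-180°, 180°]: -71°

-71°


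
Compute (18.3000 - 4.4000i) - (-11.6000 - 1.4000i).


Real: 18.3 + 11.6 = 29.9
Imag: -4.4 + 1.4 = -3

29.9000 - 3.0000i


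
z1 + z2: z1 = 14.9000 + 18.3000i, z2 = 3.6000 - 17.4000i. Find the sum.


Real: 14.9 + 3.6 = 18.5
Imag: 18.3 - 17.4 = 0.9

18.5000 + 0.9000i


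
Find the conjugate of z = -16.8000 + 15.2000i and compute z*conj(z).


z_bar = -16.8000 - 15.2000i
z*z_bar = (-16.8)^2 + 15.2^2 = 282.24 + 231.04 = 513.28

z_bar = -16.8000 - 15.2000i, z*z_bar = 513.28


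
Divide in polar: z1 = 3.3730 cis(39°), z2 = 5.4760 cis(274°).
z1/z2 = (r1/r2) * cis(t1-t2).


r = 3.3730 / 5.4760 = 0.6160
theta = 39° - 274° = -235° = 125° (mod 360)

0.6160 cis(125°)


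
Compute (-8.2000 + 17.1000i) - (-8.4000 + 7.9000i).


Real: -8.2 + 8.4 = 0.2
Imag: 17.1 - 7.9 = 9.2

0.2000 + 9.2000i


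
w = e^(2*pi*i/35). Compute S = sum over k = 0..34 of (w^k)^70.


The roots are w_k = w^k with w = e^(2*pi*i/35), and (w^k)^70 = (w^70)^k.
So S = 1 + u + u^2 + ... + u^(34) with u = w^70.
70 = 2*35 + 0, so 70 is a multiple of 35 and u = (w^35)^2 = 1.
Every one of the 35 terms equals 1: S = 35

S = 35


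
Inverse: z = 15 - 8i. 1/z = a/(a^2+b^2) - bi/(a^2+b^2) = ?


|z|^2 = 225+64 = 289
1/z = (15 + 8i)/289

1/z = 0.0519 + 0.0277i


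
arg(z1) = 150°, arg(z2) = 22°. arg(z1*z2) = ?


arg(z1*z2) = 150° + 22° = 172°
Normalized to (-180°, 180°]: 172°

172°


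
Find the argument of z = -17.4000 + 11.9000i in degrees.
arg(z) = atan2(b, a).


Re = -17.4, Im = 11.9
arg = atan2(11.9, -17.4) = 145.6315 degrees

arg(z) = 145.6315 degrees


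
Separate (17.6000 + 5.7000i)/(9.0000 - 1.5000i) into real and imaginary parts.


Multiply by conjugate: (17.6000 + 5.7000i)(9.0000 + 1.5000i) / (9^2 + (-1.5)^2)
Numerator real = 17.6*9 + 5.7*(-1.5) = 149.85
Numerator imag = 5.7*9 - 17.6*(-1.5) = 77.7
Denominator = 83.25
Re(z) = 149.85/83.25 = 1.8000
Im(z) = 77.7/83.25 = 0.9333

Re(z) = 1.8000, Im(z) = 0.9333


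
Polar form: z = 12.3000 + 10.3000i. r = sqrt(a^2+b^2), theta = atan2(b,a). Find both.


r = sqrt(151.29+106.09) = sqrt(257.38) = 16.0431
theta = atan2(10.3, 12.3) = 39.9428 degrees

r = 16.0431, theta = 39.9428 degrees


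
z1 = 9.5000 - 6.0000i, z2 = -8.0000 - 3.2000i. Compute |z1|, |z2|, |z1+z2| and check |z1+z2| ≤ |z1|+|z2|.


|z1| = sqrt(9.5^2 + (-6)^2) = sqrt(126.25) = 11.2361
|z2| = sqrt((-8)^2 + (-3.2)^2) = sqrt(74.24) = 8.6163
z1+z2 = 1.5000 - 9.2000i
|z1+z2| = sqrt(86.89) = 9.3215
|z1|+|z2| = 11.2361 + 8.6163 = 19.8524

|z1+z2| = 9.3215 ≤ |z1|+|z2| = 19.8524 (verified)


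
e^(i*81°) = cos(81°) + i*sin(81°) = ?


cos(81°) = 0.1564
sin(81°) = 0.9877

e^(i*81°) = 0.1564 + 0.9877i


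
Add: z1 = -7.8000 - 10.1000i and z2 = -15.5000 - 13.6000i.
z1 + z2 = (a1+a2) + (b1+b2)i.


Real: -7.8 - 15.5 = -23.3
Imag: -10.1 - 13.6 = -23.7

-23.3000 - 23.7000i


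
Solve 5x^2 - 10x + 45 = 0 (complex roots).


disc = (-10)^2 - 4*5*45 = 100 - 900 = -800
sqrt(|disc|) = sqrt(800) = 28.2843
Real part = 10/(2*5) = 1.0000
Imag part = 28.2843/(2*5) = 2.8284

1.0000 ± 2.8284i


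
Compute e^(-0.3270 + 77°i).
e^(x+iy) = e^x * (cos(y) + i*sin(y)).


e^-0.3270 = 0.7211
cos(77°) = 0.225
sin(77°) = 0.9744
Real = 0.7211*0.225 = 0.1622
Imag = 0.7211*0.9744 = 0.7026

0.1622 + 0.7026i


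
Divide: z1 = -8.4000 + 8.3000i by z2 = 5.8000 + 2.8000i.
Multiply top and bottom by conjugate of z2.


Conjugate of z2 = 5.8000 - 2.8000i
Numerator: (-8.4000 + 8.3000i)(5.8000 - 2.8000i) = -25.4800 + 71.6600i
Denominator: 5.8^2 + 2.8^2 = 41.48
Result = (-25.4800 + 71.6600i)/41.48

-0.6143 + 1.7276i


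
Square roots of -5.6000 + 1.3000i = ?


|z| = sqrt(31.36+1.69) = 5.7489
sqrt((|z|+a)/2) = sqrt((5.7489+(-5.6))/2) = sqrt(0.0745) = 0.2729
sqrt((|z|-a)/2) = sqrt((5.7489-(-5.6))/2) = sqrt(5.6745) = 2.3821

±(0.2729 + 2.3821i) i.e. 0.2729 + 2.3821i and -0.2729 - 2.3821i


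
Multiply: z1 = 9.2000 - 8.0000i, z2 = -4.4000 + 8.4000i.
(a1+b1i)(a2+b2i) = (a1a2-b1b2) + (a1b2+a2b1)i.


Real = 9.2*(-4.4) - (-8)*8.4 = -40.48 - (-67.2) = 26.72
Imag = 9.2*8.4 - (4.4)*(-8) = 77.28 + 35.2 = 112.48

26.7200 + 112.4800i


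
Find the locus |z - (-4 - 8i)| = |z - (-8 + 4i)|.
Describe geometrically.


Equal distances means the locus is the perpendicular bisector of z1 and z2.
Midpoint = ((-4+(-8))/2, (-8+4)/2) = (-6.0000, -2.0000)

Perpendicular bisector through (-6.0000, -2.0000)


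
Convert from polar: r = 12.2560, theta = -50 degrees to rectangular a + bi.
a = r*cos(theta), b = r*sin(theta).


a = 12.2560*cos(-50°) = 12.2560*0.64279 = 7.8780
b = 12.2560*sin(-50°) = 12.2560*(-0.76604) = -9.3886

7.8780 - 9.3886i


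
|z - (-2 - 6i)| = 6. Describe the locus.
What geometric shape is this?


|z - z0| = r is a circle with center z0 and radius r.
Center = (-2, -6), radius = 6

Circle with center (-2, -6) and radius 6


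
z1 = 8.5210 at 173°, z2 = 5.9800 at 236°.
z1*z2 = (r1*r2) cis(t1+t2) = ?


r = 8.5210 * 5.9800 = 50.9556
theta = 173° + 236° = 409° = 49° (mod 360)

50.9556 cis(49°)


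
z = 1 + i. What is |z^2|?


|z| = sqrt(1+1) = sqrt(2) = 1.4142
|z^2| = |z|^2 = (sqrt(2))^2 = 2

|z^2| = 2


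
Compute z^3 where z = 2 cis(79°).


r^3 = 2^3 = 8
n*theta = 3*79° = 237° = 237° (mod 360)
a = 8*cos(237°) = -4.3571
b = 8*sin(237°) = -6.7094

8 cis(237°) = -4.3571 - 6.7094i


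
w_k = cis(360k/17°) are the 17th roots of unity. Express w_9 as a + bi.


Angle = 360*9/17 = 190.5882°
a = cos(190.5882°) = -0.9830
b = sin(190.5882°) = -0.1837

-0.9830 - 0.1837i


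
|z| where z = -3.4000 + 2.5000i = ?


|z| = sqrt((-3.4)^2 + 2.5^2) = sqrt(11.56 + 6.25) = sqrt(17.81) = 4.2202

|z| = 4.2202


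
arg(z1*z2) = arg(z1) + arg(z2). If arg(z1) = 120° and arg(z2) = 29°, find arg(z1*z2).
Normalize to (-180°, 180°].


arg(z1*z2) = 120° + 29° = 149°
Normalized to (-180°, 180°]: 149°

149°


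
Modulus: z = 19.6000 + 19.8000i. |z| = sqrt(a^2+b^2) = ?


|z| = sqrt(19.6^2 + 19.8^2) = sqrt(384.16 + 392.04) = sqrt(776.2) = 27.8604

|z| = 27.8604


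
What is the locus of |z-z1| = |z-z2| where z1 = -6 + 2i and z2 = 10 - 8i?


Equal distances means the locus is the perpendicular bisector of z1 and z2.
Midpoint = ((-6+10)/2, (2+(-8))/2) = (2.0000, -3.0000)

Perpendicular bisector through (2.0000, -3.0000)


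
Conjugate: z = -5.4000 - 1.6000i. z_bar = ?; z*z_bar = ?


z_bar = -5.4000 + 1.6000i
z*z_bar = (-5.4)^2 + (-1.6)^2 = 29.16 + 2.56 = 31.72

z_bar = -5.4000 + 1.6000i, z*z_bar = 31.72


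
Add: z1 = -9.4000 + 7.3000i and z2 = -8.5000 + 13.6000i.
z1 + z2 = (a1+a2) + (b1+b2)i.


Real: -9.4 - 8.5 = -17.9
Imag: 7.3 + 13.6 = 20.9

-17.9000 + 20.9000i


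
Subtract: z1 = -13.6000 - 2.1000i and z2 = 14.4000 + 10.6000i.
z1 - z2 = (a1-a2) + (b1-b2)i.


Real: -13.6 - 14.4 = -28
Imag: -2.1 - 10.6 = -12.7

-28.0000 - 12.7000i


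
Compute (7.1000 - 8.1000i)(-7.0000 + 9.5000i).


Real = 7.1*(-7) - (-8.1)*9.5 = -49.7 - (-76.95) = 27.25
Imag = 7.1*9.5 - (7)*(-8.1) = 67.45 + 56.7 = 124.15

27.2500 + 124.1500i


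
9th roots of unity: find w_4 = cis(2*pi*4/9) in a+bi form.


Angle = 360*4/9 = 160°
a = cos(160°) = -0.9397
b = sin(160°) = 0.3420

-0.9397 + 0.3420i


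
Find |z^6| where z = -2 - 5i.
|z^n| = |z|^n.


|z| = sqrt(4+25) = sqrt(29) = 5.3852
|z^6| = |z|^6 = (sqrt(29))^6 = 29^3 = 24389

|z^6| = 24389


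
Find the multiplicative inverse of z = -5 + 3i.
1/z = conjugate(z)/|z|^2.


|z|^2 = 25+9 = 34
1/z = (-5 - 3i)/34

1/z = -0.1471 - 0.0882i


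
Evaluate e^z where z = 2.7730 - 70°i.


e^2.7730 = 16.0066
cos(-70°) = 0.34202
sin(-70°) = -0.939693
Real = 16.0066*0.34202 = 5.4746
Imag = 16.0066*(-0.939693) = -15.0413

5.4746 - 15.0413i


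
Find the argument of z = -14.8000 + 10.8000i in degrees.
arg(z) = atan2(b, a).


Re = -14.8, Im = 10.8
arg = atan2(10.8, -14.8) = 143.8807 degrees

arg(z) = 143.8807 degrees


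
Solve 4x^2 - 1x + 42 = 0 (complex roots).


disc = (-1)^2 - 4*4*42 = 1 - 672 = -671
sqrt(|disc|) = sqrt(671) = 25.9037
Real part = 1/(2*4) = 0.1250
Imag part = 25.9037/(2*4) = 3.2380

0.1250 ± 3.2380i


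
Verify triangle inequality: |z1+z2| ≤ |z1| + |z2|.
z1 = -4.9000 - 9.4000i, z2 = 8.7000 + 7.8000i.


|z1| = sqrt((-4.9)^2 + (-9.4)^2) = sqrt(112.37) = 10.6005
|z2| = sqrt(8.7^2 + 7.8^2) = sqrt(136.53) = 11.6846
z1+z2 = 3.8000 - 1.6000i
|z1+z2| = sqrt(17) = 4.1231
|z1|+|z2| = 10.6005 + 11.6846 = 22.2851

|z1+z2| = 4.1231 ≤ |z1|+|z2| = 22.2851 (verified)


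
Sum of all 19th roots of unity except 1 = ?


With w = e^(2*pi*i/19), all 19 of the 19th roots of unity w^0 = 1, w, ..., w^(18) sum to 0: 1 + w + ... + w^(18) = (1 - w^19)/(1 - w) = 0 since w^19 = 1, w ≠ 1.
Removing the root 1: w + w^2 + ... + w^(18) = 0 - 1 = -1

Sum = -1


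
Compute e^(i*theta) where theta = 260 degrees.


cos(260°) = -0.1736
sin(260°) = -0.9848

e^(i*260°) = -0.1736 - 0.9848i


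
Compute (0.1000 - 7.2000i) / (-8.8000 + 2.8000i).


Conjugate of z2 = -8.8000 - 2.8000i
Numerator: (0.1000 - 7.2000i)(-8.8000 - 2.8000i) = -21.0400 + 63.0800i
Denominator: (-8.8)^2 + 2.8^2 = 85.28
Result = (-21.0400 + 63.0800i)/85.28

-0.2467 + 0.7397i


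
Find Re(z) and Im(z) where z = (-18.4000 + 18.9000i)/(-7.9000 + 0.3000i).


Multiply by conjugate: (-18.4000 + 18.9000i)(-7.9000 - 0.3000i) / ((-7.9)^2 + 0.3^2)
Numerator real = -18.4*(-7.9) + 18.9*0.3 = 151.03
Numerator imag = 18.9*(-7.9) - (-18.4)*0.3 = -143.79
Denominator = 62.5
Re(z) = 151.03/62.5 = 2.4165
Im(z) = -143.79/62.5 = -2.3006

Re(z) = 2.4165, Im(z) = -2.3006


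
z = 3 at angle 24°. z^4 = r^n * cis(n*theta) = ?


r^4 = 3^4 = 81
n*theta = 4*24° = 96° = 96° (mod 360)
a = 81*cos(96°) = -8.4668
b = 81*sin(96°) = 80.5563

81 cis(96°) = -8.4668 + 80.5563i


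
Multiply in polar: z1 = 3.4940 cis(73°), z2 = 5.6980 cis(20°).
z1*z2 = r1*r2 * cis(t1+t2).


r = 3.4940 * 5.6980 = 19.9088
theta = 73° + 20° = 93° = 93° (mod 360)

19.9088 cis(93°)


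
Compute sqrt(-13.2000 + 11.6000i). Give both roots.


|z| = sqrt(174.24+134.56) = 17.5727
sqrt((|z|+a)/2) = sqrt((17.5727+(-13.2))/2) = sqrt(2.1864) = 1.4786
sqrt((|z|-a)/2) = sqrt((17.5727-(-13.2))/2) = sqrt(15.3864) = 3.9225

±(1.4786 + 3.9225i) i.e. 1.4786 + 3.9225i and -1.4786 - 3.9225i


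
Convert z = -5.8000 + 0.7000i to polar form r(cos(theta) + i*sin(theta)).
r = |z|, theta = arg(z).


r = sqrt(33.64+0.49) = sqrt(34.13) = 5.8421
theta = atan2(0.7, -5.8) = 173.1183 degrees

r = 5.8421, theta = 173.1183 degrees


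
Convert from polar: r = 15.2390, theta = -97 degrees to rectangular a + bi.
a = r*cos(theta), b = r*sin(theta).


a = 15.2390*cos(-97°) = 15.2390*(-0.12187) = -1.8572
b = 15.2390*sin(-97°) = 15.2390*(-0.992546) = -15.1254

-1.8572 - 15.1254i


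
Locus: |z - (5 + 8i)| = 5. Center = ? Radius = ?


|z - z0| = r is a circle with center z0 and radius r.
Center = (5, 8), radius = 5

Circle with center (5, 8) and radius 5


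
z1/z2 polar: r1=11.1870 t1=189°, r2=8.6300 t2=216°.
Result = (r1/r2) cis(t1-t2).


r = 11.1870 / 8.6300 = 1.2963
theta = 189° - 216° = -27° = 333° (mod 360)

1.2963 cis(333°)


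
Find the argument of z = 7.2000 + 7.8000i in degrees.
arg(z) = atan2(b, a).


Re = 7.2, Im = 7.8
arg = atan2(7.8, 7.2) = 47.2906 degrees

arg(z) = 47.2906 degrees


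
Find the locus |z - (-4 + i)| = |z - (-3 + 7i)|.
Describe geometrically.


Equal distances means the locus is the perpendicular bisector of z1 and z2.
Midpoint = ((-4+(-3))/2, (1+7)/2) = (-3.5000, 4.0000)

Perpendicular bisector through (-3.5000, 4.0000)


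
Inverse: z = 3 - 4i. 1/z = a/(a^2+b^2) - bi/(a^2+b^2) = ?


|z|^2 = 9+16 = 25
1/z = (3 + 4i)/25

1/z = 0.1200 + 0.1600i


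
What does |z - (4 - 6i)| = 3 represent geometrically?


|z - z0| = r is a circle with center z0 and radius r.
Center = (4, -6), radius = 3

Circle with center (4, -6) and radius 3


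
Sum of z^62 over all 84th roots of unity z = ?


The roots are w_k = w^k with w = e^(2*pi*i/84), and (w^k)^62 = (w^62)^k.
So S = 1 + u + u^2 + ... + u^(83) with u = w^62.
62 = 0*84 + 62, so 62 is not a multiple of 84: u = w^62 ≠ 1 (w is a primitive 84th root), while u^84 = (w^84)^62 = 1.
Geometric series: S = (1 - u^84)/(1 - u) = (1 - 1)/(1 - u) = 0

S = 0


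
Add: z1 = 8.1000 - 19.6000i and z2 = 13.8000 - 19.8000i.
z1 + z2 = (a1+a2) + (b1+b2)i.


Real: 8.1 + 13.8 = 21.9
Imag: -19.6 - 19.8 = -39.4

21.9000 - 39.4000i


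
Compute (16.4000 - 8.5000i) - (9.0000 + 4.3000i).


Real: 16.4 - 9 = 7.4
Imag: -8.5 - 4.3 = -12.8

7.4000 - 12.8000i


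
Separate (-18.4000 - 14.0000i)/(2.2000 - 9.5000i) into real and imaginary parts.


Multiply by conjugate: (-18.4000 - 14.0000i)(2.2000 + 9.5000i) / (2.2^2 + (-9.5)^2)
Numerator real = -18.4*2.2 - (14)*(-9.5) = 92.52
Numerator imag = -14*2.2 - (-18.4)*(-9.5) = -205.6
Denominator = 95.09
Re(z) = 92.52/95.09 = 0.9730
Im(z) = -205.6/95.09 = -2.1622

Re(z) = 0.9730, Im(z) = -2.1622


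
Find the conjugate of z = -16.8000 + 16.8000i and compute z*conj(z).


z_bar = -16.8000 - 16.8000i
z*z_bar = (-16.8)^2 + 16.8^2 = 282.24 + 282.24 = 564.48

z_bar = -16.8000 - 16.8000i, z*z_bar = 564.48


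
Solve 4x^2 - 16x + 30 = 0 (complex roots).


disc = (-16)^2 - 4*4*30 = 256 - 480 = -224
sqrt(|disc|) = sqrt(224) = 14.9666
Real part = 16/(2*4) = 2.0000
Imag part = 14.9666/(2*4) = 1.8708

2.0000 ± 1.8708i


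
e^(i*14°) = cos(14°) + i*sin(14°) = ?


cos(14°) = 0.9703
sin(14°) = 0.2419

e^(i*14°) = 0.9703 + 0.2419i


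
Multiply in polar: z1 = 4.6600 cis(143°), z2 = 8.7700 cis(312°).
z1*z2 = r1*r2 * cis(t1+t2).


r = 4.6600 * 8.7700 = 40.8682
theta = 143° + 312° = 455° = 95° (mod 360)

40.8682 cis(95°)


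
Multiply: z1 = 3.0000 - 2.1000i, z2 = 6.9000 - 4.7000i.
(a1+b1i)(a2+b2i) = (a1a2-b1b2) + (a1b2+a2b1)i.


Real = 3*6.9 - (-2.1)*(-4.7) = 20.7 - 9.87 = 10.83
Imag = 3*(-4.7) + 6.9*(-2.1) = -14.1 - (14.49) = -28.59

10.8300 - 28.5900i


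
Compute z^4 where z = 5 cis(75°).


r^4 = 5^4 = 625
n*theta = 4*75° = 300° = 300° (mod 360)
a = 625*cos(300°) = 312.5000
b = 625*sin(300°) = -541.2659

625 cis(300°) = 312.5000 - 541.2659i


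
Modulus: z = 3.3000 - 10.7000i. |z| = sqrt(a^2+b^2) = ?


|z| = sqrt(3.3^2 + (-10.7)^2) = sqrt(10.89 + 114.49) = sqrt(125.38) = 11.1973

|z| = 11.1973


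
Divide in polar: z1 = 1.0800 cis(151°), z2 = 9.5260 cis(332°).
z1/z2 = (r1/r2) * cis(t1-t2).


r = 1.0800 / 9.5260 = 0.1134
theta = 151° - 332° = -181° = 179° (mod 360)

0.1134 cis(179°)


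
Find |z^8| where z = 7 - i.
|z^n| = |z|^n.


|z| = sqrt(49+1) = sqrt(50) = 7.0711
|z^8| = |z|^8 = (sqrt(50))^8 = 50^4 = 6250000

|z^8| = 6250000


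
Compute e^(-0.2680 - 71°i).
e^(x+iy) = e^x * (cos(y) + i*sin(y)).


e^-0.2680 = 0.7649
cos(-71°) = 0.32557
sin(-71°) = -0.9455
Real = 0.7649*0.32557 = 0.2490
Imag = 0.7649*(-0.9455) = -0.7232

0.2490 - 0.7232i


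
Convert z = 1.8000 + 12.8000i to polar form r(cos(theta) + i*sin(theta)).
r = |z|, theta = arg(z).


r = sqrt(3.24+163.84) = sqrt(167.08) = 12.9259
theta = atan2(12.8, 1.8) = 81.9953 degrees

r = 12.9259, theta = 81.9953 degrees


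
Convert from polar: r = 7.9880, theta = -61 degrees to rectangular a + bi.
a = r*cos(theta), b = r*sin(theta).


a = 7.9880*cos(-61°) = 7.9880*0.48481 = 3.8727
b = 7.9880*sin(-61°) = 7.9880*(-0.87462) = -6.9865

3.8727 - 6.9865i


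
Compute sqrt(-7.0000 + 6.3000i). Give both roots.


|z| = sqrt(49+39.69) = 9.4175
sqrt((|z|+a)/2) = sqrt((9.4175+(-7))/2) = sqrt(1.2088) = 1.0994
sqrt((|z|-a)/2) = sqrt((9.4175-(-7))/2) = sqrt(8.2088) = 2.8651

±(1.0994 + 2.8651i) i.e. 1.0994 + 2.8651i and -1.0994 - 2.8651i


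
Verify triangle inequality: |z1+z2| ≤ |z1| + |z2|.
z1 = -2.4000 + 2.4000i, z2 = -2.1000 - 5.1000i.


|z1| = sqrt((-2.4)^2 + 2.4^2) = sqrt(11.52) = 3.3941
|z2| = sqrt((-2.1)^2 + (-5.1)^2) = sqrt(30.42) = 5.5154
z1+z2 = -4.5000 - 2.7000i
|z1+z2| = sqrt(27.54) = 5.2479
|z1|+|z2| = 3.3941 + 5.5154 = 8.9095

|z1+z2| = 5.2479 ≤ |z1|+|z2| = 8.9095 (verified)


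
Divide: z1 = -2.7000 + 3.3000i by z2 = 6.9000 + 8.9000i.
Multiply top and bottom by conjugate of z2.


Conjugate of z2 = 6.9000 - 8.9000i
Numerator: (-2.7000 + 3.3000i)(6.9000 - 8.9000i) = 10.7400 + 46.8000i
Denominator: 6.9^2 + 8.9^2 = 126.82
Result = (10.7400 + 46.8000i)/126.82

0.0847 + 0.3690i


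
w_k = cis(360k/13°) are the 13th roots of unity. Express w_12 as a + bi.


Angle = 360*12/13 = 332.3077°
a = cos(332.3077°) = 0.8855
b = sin(332.3077°) = -0.4647

0.8855 - 0.4647i


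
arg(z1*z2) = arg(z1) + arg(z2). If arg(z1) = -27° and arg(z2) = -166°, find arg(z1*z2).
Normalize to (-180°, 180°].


arg(z1*z2) = -27° - 166° = -193°
Normalized to (-180°, 180°]: 167°

167°


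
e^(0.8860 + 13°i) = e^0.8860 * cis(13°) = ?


e^0.8860 = 2.4254
cos(13°) = 0.97437
sin(13°) = 0.22495
Real = 2.4254*0.97437 = 2.3632
Imag = 2.4254*0.22495 = 0.5456

2.3632 + 0.5456i


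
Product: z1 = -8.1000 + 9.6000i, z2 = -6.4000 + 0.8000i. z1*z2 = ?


Real = -8.1*(-6.4) - 9.6*0.8 = 51.84 - 7.68 = 44.16
Imag = -8.1*0.8 - (6.4)*9.6 = -6.48 - (61.44) = -67.92

44.1600 - 67.9200i


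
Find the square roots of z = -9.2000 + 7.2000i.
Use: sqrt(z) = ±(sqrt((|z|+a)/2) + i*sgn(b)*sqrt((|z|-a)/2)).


|z| = sqrt(84.64+51.84) = 11.6825
sqrt((|z|+a)/2) = sqrt((11.6825+(-9.2))/2) = sqrt(1.2412) = 1.1141
sqrt((|z|-a)/2) = sqrt((11.6825-(-9.2))/2) = sqrt(10.4412) = 3.2313

±(1.1141 + 3.2313i) i.e. 1.1141 + 3.2313i and -1.1141 - 3.2313i
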